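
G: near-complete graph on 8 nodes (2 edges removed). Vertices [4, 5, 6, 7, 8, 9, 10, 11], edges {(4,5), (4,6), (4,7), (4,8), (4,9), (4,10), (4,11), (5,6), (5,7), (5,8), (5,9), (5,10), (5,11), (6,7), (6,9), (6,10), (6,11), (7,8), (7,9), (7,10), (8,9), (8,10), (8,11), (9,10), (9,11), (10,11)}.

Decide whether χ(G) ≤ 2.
The clique on vertices [4, 5, 8, 9, 10, 11] has size 6 > 2, so it alone needs 6 colors.

No, G is not 2-colorable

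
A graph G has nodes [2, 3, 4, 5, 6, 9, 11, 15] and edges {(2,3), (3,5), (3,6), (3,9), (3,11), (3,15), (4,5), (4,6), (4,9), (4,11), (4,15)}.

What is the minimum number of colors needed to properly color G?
Clique number ω(G) = 2 (lower bound: χ ≥ ω).
The graph is bipartite (no odd cycle), so 2 colors suffice: χ(G) = 2.
A valid 2-coloring: color 1: [3, 4]; color 2: [2, 5, 6, 9, 11, 15].

χ(G) = 2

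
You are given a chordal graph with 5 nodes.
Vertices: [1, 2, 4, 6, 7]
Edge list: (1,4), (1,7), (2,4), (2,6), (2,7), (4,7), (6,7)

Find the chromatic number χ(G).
χ(G) = 3

Clique number ω(G) = 3 (lower bound: χ ≥ ω).
The clique on [1, 4, 7] has size 3, forcing χ ≥ 3, and the coloring below uses 3 colors, so χ(G) = 3.
A valid 3-coloring: color 1: [7]; color 2: [4, 6]; color 3: [1, 2].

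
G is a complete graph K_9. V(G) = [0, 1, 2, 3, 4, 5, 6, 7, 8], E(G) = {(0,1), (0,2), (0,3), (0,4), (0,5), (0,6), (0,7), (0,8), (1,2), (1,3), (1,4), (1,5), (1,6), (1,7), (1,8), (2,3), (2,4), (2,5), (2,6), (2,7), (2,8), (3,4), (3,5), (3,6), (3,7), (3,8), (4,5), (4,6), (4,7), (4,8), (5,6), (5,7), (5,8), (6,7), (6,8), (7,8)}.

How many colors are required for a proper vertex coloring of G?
Clique number ω(G) = 9 (lower bound: χ ≥ ω).
The clique on [0, 1, 2, 3, 4, 5, 6, 7, 8] has size 9, forcing χ ≥ 9, and the coloring below uses 9 colors, so χ(G) = 9.
A valid 9-coloring: color 1: [2]; color 2: [4]; color 3: [3]; color 4: [1]; color 5: [5]; color 6: [6]; color 7: [0]; color 8: [8]; color 9: [7].

χ(G) = 9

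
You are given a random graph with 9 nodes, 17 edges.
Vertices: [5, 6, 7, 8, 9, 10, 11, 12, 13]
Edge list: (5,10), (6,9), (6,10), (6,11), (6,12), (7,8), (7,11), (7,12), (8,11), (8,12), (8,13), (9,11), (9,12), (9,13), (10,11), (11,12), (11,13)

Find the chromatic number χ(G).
χ(G) = 4

Clique number ω(G) = 4 (lower bound: χ ≥ ω).
The clique on [7, 8, 11, 12] has size 4, forcing χ ≥ 4, and the coloring below uses 4 colors, so χ(G) = 4.
A valid 4-coloring: color 1: [5, 11]; color 2: [10, 12, 13]; color 3: [6, 8]; color 4: [7, 9].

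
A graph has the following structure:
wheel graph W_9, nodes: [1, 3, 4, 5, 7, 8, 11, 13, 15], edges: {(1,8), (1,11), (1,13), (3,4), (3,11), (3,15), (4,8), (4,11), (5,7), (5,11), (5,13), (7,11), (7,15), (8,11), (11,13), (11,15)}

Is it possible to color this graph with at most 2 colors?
The clique on vertices [1, 8, 11] has size 3 > 2, so it alone needs 3 colors.

No, G is not 2-colorable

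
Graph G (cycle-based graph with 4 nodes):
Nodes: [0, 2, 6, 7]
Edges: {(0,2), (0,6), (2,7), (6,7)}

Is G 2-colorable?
A valid 2-coloring: color 1: [0, 7]; color 2: [2, 6].
(χ(G) = 2 ≤ 2.)

Yes, G is 2-colorable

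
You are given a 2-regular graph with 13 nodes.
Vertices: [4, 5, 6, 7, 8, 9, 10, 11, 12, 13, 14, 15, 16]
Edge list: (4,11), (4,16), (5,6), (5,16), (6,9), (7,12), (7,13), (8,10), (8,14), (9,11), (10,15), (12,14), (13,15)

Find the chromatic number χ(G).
χ(G) = 3

Clique number ω(G) = 2 (lower bound: χ ≥ ω).
Odd cycle [13, 15, 10, 8, 14, 12, 7] needs 3 colors (χ ≥ 3).
The coloring below uses 3 colors, so χ(G) = 3.
A valid 3-coloring: color 1: [6, 8, 11, 12, 15, 16]; color 2: [4, 5, 7, 9, 10, 14]; color 3: [13].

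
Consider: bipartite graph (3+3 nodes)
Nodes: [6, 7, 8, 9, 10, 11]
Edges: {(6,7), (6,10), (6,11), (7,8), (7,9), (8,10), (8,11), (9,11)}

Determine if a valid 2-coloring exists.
Yes, G is 2-colorable

A valid 2-coloring: color 1: [7, 10, 11]; color 2: [6, 8, 9].
(χ(G) = 2 ≤ 2.)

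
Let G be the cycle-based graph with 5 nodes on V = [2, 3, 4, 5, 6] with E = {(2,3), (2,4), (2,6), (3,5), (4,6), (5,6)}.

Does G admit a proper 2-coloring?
No, G is not 2-colorable

The clique on vertices [2, 4, 6] has size 3 > 2, so it alone needs 3 colors.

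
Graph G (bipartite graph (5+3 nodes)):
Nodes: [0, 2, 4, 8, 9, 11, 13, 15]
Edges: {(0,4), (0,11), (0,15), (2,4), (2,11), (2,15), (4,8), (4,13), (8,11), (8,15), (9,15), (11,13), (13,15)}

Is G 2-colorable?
A valid 2-coloring: color 1: [4, 11, 15]; color 2: [0, 2, 8, 9, 13].
(χ(G) = 2 ≤ 2.)

Yes, G is 2-colorable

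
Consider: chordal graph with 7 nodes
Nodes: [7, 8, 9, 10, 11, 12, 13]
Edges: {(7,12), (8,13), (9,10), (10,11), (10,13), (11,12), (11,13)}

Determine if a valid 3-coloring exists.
Yes, G is 3-colorable

A valid 3-coloring: color 1: [9, 12, 13]; color 2: [7, 8, 11]; color 3: [10].
(χ(G) = 3 ≤ 3.)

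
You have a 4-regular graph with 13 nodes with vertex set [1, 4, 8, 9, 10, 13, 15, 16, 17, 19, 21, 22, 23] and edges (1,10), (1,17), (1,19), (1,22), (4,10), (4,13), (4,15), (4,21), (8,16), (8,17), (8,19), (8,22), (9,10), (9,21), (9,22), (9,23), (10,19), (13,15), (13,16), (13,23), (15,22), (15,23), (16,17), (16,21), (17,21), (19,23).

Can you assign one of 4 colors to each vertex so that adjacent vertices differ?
Yes, G is 4-colorable

A valid 4-coloring: color 1: [1, 8, 13, 21]; color 2: [10, 16, 22, 23]; color 3: [4, 9, 17, 19]; color 4: [15].
(χ(G) = 4 ≤ 4.)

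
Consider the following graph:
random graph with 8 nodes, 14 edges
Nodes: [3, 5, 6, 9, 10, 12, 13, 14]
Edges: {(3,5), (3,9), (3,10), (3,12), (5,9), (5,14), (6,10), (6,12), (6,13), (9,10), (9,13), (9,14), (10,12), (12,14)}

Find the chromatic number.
χ(G) = 3

Clique number ω(G) = 3 (lower bound: χ ≥ ω).
The clique on [3, 9, 10] has size 3, forcing χ ≥ 3, and the coloring below uses 3 colors, so χ(G) = 3.
A valid 3-coloring: color 1: [9, 12]; color 2: [3, 6, 14]; color 3: [5, 10, 13].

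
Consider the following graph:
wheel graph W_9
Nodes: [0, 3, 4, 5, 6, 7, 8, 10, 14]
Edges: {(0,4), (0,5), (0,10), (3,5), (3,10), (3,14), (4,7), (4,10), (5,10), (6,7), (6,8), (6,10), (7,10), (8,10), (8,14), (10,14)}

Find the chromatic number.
Clique number ω(G) = 3 (lower bound: χ ≥ ω).
The clique on [0, 4, 10] has size 3, forcing χ ≥ 3, and the coloring below uses 3 colors, so χ(G) = 3.
A valid 3-coloring: color 1: [10]; color 2: [0, 3, 7, 8]; color 3: [4, 5, 6, 14].

χ(G) = 3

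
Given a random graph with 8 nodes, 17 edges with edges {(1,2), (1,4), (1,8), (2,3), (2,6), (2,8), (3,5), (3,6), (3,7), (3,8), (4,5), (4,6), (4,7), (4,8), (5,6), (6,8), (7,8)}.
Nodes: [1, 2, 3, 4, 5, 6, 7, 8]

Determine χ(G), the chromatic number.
χ(G) = 4

Clique number ω(G) = 4 (lower bound: χ ≥ ω).
The clique on [2, 3, 6, 8] has size 4, forcing χ ≥ 4, and the coloring below uses 4 colors, so χ(G) = 4.
A valid 4-coloring: color 1: [5, 8]; color 2: [1, 6, 7]; color 3: [3, 4]; color 4: [2].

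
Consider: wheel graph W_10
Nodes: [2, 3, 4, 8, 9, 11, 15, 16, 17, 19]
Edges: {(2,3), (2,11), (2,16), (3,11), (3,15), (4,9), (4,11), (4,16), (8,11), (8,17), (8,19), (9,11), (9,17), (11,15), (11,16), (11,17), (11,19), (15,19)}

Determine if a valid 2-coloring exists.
No, G is not 2-colorable

The clique on vertices [2, 11, 16] has size 3 > 2, so it alone needs 3 colors.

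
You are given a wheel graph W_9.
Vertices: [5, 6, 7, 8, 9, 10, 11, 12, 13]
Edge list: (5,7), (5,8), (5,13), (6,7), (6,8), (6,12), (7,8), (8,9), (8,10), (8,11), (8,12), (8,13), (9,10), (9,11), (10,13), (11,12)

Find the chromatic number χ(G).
Clique number ω(G) = 3 (lower bound: χ ≥ ω).
The clique on [5, 8, 13] has size 3, forcing χ ≥ 3, and the coloring below uses 3 colors, so χ(G) = 3.
A valid 3-coloring: color 1: [8]; color 2: [7, 9, 12, 13]; color 3: [5, 6, 10, 11].

χ(G) = 3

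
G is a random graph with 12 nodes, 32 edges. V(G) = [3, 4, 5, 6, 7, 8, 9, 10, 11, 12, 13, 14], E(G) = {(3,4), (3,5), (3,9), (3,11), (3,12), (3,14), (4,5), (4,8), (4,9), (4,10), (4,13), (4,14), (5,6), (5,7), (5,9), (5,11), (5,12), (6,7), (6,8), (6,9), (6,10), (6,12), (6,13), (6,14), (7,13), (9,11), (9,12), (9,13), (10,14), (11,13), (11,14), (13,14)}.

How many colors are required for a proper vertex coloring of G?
χ(G) = 4

Clique number ω(G) = 4 (lower bound: χ ≥ ω).
The clique on [3, 5, 9, 11] has size 4, forcing χ ≥ 4, and the coloring below uses 4 colors, so χ(G) = 4.
A valid 4-coloring: color 1: [3, 6]; color 2: [5, 8, 10, 13]; color 3: [7, 9, 14]; color 4: [4, 11, 12].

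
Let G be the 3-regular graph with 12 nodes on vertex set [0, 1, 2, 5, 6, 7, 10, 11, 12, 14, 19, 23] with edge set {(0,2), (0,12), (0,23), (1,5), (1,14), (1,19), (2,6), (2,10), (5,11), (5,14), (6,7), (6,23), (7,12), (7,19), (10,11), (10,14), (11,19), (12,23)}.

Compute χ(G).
χ(G) = 3

Clique number ω(G) = 3 (lower bound: χ ≥ ω).
The clique on [0, 12, 23] has size 3, forcing χ ≥ 3, and the coloring below uses 3 colors, so χ(G) = 3.
A valid 3-coloring: color 1: [2, 7, 11, 14, 23]; color 2: [5, 6, 10, 12, 19]; color 3: [0, 1].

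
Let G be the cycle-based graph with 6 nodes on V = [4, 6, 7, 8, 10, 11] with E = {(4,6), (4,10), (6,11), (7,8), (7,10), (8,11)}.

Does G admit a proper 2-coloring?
A valid 2-coloring: color 1: [4, 7, 11]; color 2: [6, 8, 10].
(χ(G) = 2 ≤ 2.)

Yes, G is 2-colorable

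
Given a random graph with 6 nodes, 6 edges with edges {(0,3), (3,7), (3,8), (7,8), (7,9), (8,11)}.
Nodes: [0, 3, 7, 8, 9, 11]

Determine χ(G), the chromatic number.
Clique number ω(G) = 3 (lower bound: χ ≥ ω).
The clique on [3, 7, 8] has size 3, forcing χ ≥ 3, and the coloring below uses 3 colors, so χ(G) = 3.
A valid 3-coloring: color 1: [3, 9, 11]; color 2: [0, 8]; color 3: [7].

χ(G) = 3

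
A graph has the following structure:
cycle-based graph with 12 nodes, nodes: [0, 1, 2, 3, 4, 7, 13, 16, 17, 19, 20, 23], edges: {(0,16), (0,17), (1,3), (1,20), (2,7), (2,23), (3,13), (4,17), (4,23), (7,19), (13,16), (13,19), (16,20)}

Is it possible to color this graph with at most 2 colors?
Odd cycle [1, 20, 16, 13, 3] needs 3 colors (χ ≥ 3).
Hence χ(G) ≥ 3 > 2, so no proper 2-coloring exists.

No, G is not 2-colorable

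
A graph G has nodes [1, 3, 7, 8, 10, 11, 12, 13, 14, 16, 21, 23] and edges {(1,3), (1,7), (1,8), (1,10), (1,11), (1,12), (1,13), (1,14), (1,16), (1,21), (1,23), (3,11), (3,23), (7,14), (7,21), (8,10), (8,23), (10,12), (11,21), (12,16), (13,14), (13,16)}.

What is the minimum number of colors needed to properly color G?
χ(G) = 4

Clique number ω(G) = 3 (lower bound: χ ≥ ω).
Odd cycle [10, 8, 23, 3, 11, 21, 7, 14, 13, 16, 12] needs 3 colors (χ ≥ 3).
Vertex 1 is adjacent to every vertex of [3, 7, 8, 10, 11, 12, 13, 14, 16, 21, 23], which already need 3 colors among themselves, so 1 needs a new color (χ ≥ 4).
The coloring below uses 4 colors, so χ(G) = 4.
A valid 4-coloring: color 1: [1]; color 2: [7, 10, 11, 16, 23]; color 3: [3, 8, 12, 14, 21]; color 4: [13].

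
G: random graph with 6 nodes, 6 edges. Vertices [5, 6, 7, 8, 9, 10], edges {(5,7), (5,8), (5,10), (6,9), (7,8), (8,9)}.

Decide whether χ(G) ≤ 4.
Yes, G is 4-colorable

A valid 4-coloring: color 1: [6, 8, 10]; color 2: [5, 9]; color 3: [7].
(χ(G) = 3 ≤ 4.)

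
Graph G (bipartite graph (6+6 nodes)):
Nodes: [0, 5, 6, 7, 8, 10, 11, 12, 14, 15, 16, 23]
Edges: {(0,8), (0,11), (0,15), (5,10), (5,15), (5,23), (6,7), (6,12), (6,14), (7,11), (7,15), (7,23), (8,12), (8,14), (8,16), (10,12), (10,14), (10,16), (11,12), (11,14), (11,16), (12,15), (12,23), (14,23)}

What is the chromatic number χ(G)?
Clique number ω(G) = 2 (lower bound: χ ≥ ω).
The graph is bipartite (no odd cycle), so 2 colors suffice: χ(G) = 2.
A valid 2-coloring: color 1: [0, 5, 7, 12, 14, 16]; color 2: [6, 8, 10, 11, 15, 23].

χ(G) = 2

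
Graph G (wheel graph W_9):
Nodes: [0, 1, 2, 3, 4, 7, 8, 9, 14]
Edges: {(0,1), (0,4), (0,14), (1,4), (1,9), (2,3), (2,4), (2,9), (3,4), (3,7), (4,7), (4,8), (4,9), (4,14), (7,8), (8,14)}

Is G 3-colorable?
Yes, G is 3-colorable

A valid 3-coloring: color 1: [4]; color 2: [0, 3, 8, 9]; color 3: [1, 2, 7, 14].
(χ(G) = 3 ≤ 3.)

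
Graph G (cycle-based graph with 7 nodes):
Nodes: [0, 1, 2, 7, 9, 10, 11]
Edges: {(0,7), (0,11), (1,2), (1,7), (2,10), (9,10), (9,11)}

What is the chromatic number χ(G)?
Clique number ω(G) = 2 (lower bound: χ ≥ ω).
Odd cycle [9, 11, 0, 7, 1, 2, 10] needs 3 colors (χ ≥ 3).
The coloring below uses 3 colors, so χ(G) = 3.
A valid 3-coloring: color 1: [0, 2, 9]; color 2: [7, 10, 11]; color 3: [1].

χ(G) = 3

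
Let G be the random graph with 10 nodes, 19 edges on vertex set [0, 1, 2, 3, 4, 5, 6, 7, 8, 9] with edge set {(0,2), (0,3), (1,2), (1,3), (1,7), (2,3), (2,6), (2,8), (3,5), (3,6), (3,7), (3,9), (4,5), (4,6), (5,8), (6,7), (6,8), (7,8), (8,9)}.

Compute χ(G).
Clique number ω(G) = 3 (lower bound: χ ≥ ω).
The clique on [2, 6, 8] has size 3, forcing χ ≥ 3, and the coloring below uses 3 colors, so χ(G) = 3.
A valid 3-coloring: color 1: [3, 4, 8]; color 2: [0, 1, 5, 6, 9]; color 3: [2, 7].

χ(G) = 3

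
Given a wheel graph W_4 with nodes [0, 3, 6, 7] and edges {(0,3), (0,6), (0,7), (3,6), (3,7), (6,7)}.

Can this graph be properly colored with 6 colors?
A valid 6-coloring: color 1: [7]; color 2: [6]; color 3: [0]; color 4: [3].
(χ(G) = 4 ≤ 6.)

Yes, G is 6-colorable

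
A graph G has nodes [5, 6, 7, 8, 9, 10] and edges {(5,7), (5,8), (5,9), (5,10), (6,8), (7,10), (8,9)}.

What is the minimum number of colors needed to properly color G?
χ(G) = 3

Clique number ω(G) = 3 (lower bound: χ ≥ ω).
The clique on [5, 8, 9] has size 3, forcing χ ≥ 3, and the coloring below uses 3 colors, so χ(G) = 3.
A valid 3-coloring: color 1: [5, 6]; color 2: [7, 8]; color 3: [9, 10].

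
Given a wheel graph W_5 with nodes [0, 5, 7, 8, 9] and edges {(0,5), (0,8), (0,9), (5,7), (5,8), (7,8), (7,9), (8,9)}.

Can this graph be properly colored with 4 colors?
A valid 4-coloring: color 1: [8]; color 2: [0, 7]; color 3: [5, 9].
(χ(G) = 3 ≤ 4.)

Yes, G is 4-colorable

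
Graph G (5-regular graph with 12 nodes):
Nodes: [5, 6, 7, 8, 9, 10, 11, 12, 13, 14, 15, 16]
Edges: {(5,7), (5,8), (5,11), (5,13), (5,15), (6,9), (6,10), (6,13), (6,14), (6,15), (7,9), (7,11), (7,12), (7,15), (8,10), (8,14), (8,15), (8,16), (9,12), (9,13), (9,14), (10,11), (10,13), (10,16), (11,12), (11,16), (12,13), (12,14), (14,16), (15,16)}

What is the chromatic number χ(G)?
χ(G) = 4

Clique number ω(G) = 3 (lower bound: χ ≥ ω).
Suppose a proper 3-coloring c exists. The clique [5, 7, 11] takes 3 distinct colors; by symmetry let c(5) = 1, c(7) = 2, c(11) = 3.
- Vertex 12: neighbors [7, 11] already have colors [2, 3] ⇒ c(12) = 1.
- Vertex 9: neighbors [12, 7] already have colors [1, 2] ⇒ c(9) = 3.
- Vertex 14: neighbors [12, 9] already have colors [1, 3] ⇒ c(14) = 2.
- Vertex 6: neighbors [14, 9] already have colors [2, 3] ⇒ c(6) = 1.
- Vertex 8: neighbors [5, 14] already have colors [1, 2] ⇒ c(8) = 3.
- Vertex 15: neighbors [5, 7, 8] already have colors [1, 2, 3] — all 3 colors blocked. Contradiction.
The forced assignments end in a contradiction, so G has no proper 3-coloring (χ ≥ 4).
The coloring below uses 4 colors, so χ(G) = 4.
A valid 4-coloring: color 1: [5, 6, 12, 16]; color 2: [8, 9, 11]; color 3: [7, 13, 14]; color 4: [10, 15].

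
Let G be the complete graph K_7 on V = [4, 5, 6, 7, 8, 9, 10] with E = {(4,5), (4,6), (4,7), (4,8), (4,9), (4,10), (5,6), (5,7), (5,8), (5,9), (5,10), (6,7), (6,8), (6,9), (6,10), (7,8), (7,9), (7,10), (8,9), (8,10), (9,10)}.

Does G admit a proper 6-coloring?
No, G is not 6-colorable

The clique on vertices [4, 5, 6, 7, 8, 9, 10] has size 7 > 6, so it alone needs 7 colors.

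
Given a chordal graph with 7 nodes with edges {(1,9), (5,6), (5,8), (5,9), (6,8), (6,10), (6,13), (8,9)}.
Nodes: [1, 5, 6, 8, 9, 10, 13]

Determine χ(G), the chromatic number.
χ(G) = 3

Clique number ω(G) = 3 (lower bound: χ ≥ ω).
The clique on [5, 6, 8] has size 3, forcing χ ≥ 3, and the coloring below uses 3 colors, so χ(G) = 3.
A valid 3-coloring: color 1: [6, 9]; color 2: [1, 5, 10, 13]; color 3: [8].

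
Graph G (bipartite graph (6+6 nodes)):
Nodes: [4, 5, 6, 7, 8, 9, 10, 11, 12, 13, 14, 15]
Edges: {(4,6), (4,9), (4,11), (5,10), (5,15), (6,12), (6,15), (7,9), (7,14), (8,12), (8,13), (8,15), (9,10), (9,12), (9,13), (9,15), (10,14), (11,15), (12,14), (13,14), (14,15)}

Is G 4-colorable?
A valid 4-coloring: color 1: [5, 6, 8, 9, 11, 14]; color 2: [4, 7, 10, 12, 13, 15].
(χ(G) = 2 ≤ 4.)

Yes, G is 4-colorable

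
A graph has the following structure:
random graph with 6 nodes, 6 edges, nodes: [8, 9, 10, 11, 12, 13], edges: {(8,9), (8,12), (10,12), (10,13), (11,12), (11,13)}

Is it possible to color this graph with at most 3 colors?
A valid 3-coloring: color 1: [9, 12, 13]; color 2: [8, 10, 11].
(χ(G) = 2 ≤ 3.)

Yes, G is 3-colorable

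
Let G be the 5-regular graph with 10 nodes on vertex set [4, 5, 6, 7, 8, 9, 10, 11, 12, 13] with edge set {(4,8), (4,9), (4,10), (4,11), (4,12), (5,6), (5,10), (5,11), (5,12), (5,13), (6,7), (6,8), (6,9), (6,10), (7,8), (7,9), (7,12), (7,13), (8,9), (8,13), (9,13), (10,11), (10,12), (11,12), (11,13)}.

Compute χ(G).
χ(G) = 4

Clique number ω(G) = 4 (lower bound: χ ≥ ω).
The clique on [4, 10, 11, 12] has size 4, forcing χ ≥ 4, and the coloring below uses 4 colors, so χ(G) = 4.
A valid 4-coloring: color 1: [8, 10]; color 2: [6, 12, 13]; color 3: [4, 5, 7]; color 4: [9, 11].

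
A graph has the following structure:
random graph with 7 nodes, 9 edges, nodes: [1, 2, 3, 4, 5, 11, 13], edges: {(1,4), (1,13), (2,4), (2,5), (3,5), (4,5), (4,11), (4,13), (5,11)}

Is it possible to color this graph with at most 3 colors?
Yes, G is 3-colorable

A valid 3-coloring: color 1: [3, 4]; color 2: [5, 13]; color 3: [1, 2, 11].
(χ(G) = 3 ≤ 3.)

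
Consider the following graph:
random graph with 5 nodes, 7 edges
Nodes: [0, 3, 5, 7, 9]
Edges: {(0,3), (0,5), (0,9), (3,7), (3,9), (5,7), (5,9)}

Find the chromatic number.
Clique number ω(G) = 3 (lower bound: χ ≥ ω).
The clique on [0, 3, 9] has size 3, forcing χ ≥ 3, and the coloring below uses 3 colors, so χ(G) = 3.
A valid 3-coloring: color 1: [0, 7]; color 2: [9]; color 3: [3, 5].

χ(G) = 3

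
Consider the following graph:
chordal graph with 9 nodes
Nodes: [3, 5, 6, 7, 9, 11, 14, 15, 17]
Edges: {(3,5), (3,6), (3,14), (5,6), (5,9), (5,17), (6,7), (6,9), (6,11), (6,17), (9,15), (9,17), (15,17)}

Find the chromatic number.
χ(G) = 4

Clique number ω(G) = 4 (lower bound: χ ≥ ω).
The clique on [5, 6, 9, 17] has size 4, forcing χ ≥ 4, and the coloring below uses 4 colors, so χ(G) = 4.
A valid 4-coloring: color 1: [6, 14, 15]; color 2: [5, 7, 11]; color 3: [3, 17]; color 4: [9].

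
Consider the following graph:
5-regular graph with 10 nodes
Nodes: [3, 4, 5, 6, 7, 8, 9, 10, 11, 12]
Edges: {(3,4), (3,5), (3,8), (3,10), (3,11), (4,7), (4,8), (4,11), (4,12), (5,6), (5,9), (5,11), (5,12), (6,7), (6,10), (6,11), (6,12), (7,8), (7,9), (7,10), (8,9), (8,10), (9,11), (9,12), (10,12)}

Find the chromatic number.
Clique number ω(G) = 3 (lower bound: χ ≥ ω).
Suppose a proper 3-coloring c exists. The clique [3, 4, 8] takes 3 distinct colors; by symmetry let c(3) = 1, c(4) = 2, c(8) = 3.
- Vertex 7: neighbors [4, 8] already have colors [2, 3] ⇒ c(7) = 1.
- Vertex 9: neighbors [7, 8] already have colors [1, 3] ⇒ c(9) = 2.
- Vertex 5: neighbors [3, 9] already have colors [1, 2] ⇒ c(5) = 3.
- Vertex 11: neighbors [3, 4, 5] already have colors [1, 2, 3] — all 3 colors blocked. Contradiction.
The forced assignments end in a contradiction, so G has no proper 3-coloring (χ ≥ 4).
The coloring below uses 4 colors, so χ(G) = 4.
A valid 4-coloring: color 1: [4, 5, 10]; color 2: [3, 7, 12]; color 3: [8, 11]; color 4: [6, 9].

χ(G) = 4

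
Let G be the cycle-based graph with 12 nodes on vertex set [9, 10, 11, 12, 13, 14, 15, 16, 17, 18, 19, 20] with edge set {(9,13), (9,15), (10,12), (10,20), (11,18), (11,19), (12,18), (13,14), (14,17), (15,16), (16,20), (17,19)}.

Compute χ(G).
Clique number ω(G) = 2 (lower bound: χ ≥ ω).
The graph is bipartite (no odd cycle), so 2 colors suffice: χ(G) = 2.
A valid 2-coloring: color 1: [11, 12, 13, 15, 17, 20]; color 2: [9, 10, 14, 16, 18, 19].

χ(G) = 2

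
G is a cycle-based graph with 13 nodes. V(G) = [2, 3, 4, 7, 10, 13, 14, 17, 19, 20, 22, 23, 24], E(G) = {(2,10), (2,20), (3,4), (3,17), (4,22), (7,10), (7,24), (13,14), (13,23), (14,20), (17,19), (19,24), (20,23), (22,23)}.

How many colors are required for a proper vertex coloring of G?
χ(G) = 3

Clique number ω(G) = 2 (lower bound: χ ≥ ω).
Odd cycle [4, 22, 23, 20, 2, 10, 7, 24, 19, 17, 3] needs 3 colors (χ ≥ 3).
The coloring below uses 3 colors, so χ(G) = 3.
A valid 3-coloring: color 1: [2, 4, 7, 14, 17, 23]; color 2: [3, 10, 13, 20, 22, 24]; color 3: [19].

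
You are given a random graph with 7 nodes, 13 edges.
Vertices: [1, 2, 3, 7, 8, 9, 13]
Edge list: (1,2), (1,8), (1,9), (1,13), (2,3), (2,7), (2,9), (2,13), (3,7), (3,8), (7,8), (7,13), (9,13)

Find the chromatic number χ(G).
Clique number ω(G) = 4 (lower bound: χ ≥ ω).
The clique on [1, 2, 9, 13] has size 4, forcing χ ≥ 4, and the coloring below uses 4 colors, so χ(G) = 4.
A valid 4-coloring: color 1: [2, 8]; color 2: [1, 7]; color 3: [3, 13]; color 4: [9].

χ(G) = 4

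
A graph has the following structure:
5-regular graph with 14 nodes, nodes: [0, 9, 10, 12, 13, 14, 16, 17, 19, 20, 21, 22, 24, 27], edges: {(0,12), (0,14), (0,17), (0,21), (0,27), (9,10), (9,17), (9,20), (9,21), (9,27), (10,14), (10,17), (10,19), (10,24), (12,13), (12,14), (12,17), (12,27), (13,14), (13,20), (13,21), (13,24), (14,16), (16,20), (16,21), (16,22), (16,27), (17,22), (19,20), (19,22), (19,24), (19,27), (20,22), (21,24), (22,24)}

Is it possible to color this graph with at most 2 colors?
The clique on vertices [0, 12, 17] has size 3 > 2, so it alone needs 3 colors.

No, G is not 2-colorable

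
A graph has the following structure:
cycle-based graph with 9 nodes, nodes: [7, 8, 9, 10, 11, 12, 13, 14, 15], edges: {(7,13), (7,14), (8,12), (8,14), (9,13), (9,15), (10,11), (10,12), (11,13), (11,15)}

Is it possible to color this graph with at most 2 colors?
Odd cycle [7, 14, 8, 12, 10, 11, 15, 9, 13] needs 3 colors (χ ≥ 3).
Hence χ(G) ≥ 3 > 2, so no proper 2-coloring exists.

No, G is not 2-colorable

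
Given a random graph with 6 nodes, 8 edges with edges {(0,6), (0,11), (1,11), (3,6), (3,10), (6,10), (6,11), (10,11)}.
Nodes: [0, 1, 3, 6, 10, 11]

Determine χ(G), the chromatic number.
Clique number ω(G) = 3 (lower bound: χ ≥ ω).
The clique on [3, 6, 10] has size 3, forcing χ ≥ 3, and the coloring below uses 3 colors, so χ(G) = 3.
A valid 3-coloring: color 1: [3, 11]; color 2: [1, 6]; color 3: [0, 10].

χ(G) = 3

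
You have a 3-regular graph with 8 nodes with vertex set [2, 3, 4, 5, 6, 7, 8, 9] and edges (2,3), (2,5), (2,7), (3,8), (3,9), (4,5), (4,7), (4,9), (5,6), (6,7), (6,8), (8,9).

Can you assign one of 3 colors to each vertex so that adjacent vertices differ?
A valid 3-coloring: color 1: [3, 4, 6]; color 2: [5, 7, 9]; color 3: [2, 8].
(χ(G) = 3 ≤ 3.)

Yes, G is 3-colorable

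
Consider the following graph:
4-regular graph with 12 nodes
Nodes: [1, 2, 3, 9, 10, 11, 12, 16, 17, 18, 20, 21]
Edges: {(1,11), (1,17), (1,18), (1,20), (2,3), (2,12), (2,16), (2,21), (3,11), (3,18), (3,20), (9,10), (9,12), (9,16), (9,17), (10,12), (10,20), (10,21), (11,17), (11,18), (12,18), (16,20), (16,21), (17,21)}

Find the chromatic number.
Clique number ω(G) = 3 (lower bound: χ ≥ ω).
The clique on [1, 11, 17] has size 3, forcing χ ≥ 3, and the coloring below uses 3 colors, so χ(G) = 3.
A valid 3-coloring: color 1: [1, 3, 12, 21]; color 2: [2, 9, 11, 20]; color 3: [10, 16, 17, 18].

χ(G) = 3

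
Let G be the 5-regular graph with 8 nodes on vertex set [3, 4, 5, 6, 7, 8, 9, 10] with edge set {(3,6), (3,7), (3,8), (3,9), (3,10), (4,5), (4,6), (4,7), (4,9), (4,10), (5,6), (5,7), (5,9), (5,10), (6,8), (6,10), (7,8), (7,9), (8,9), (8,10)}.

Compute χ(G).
χ(G) = 4

Clique number ω(G) = 4 (lower bound: χ ≥ ω).
The clique on [3, 7, 8, 9] has size 4, forcing χ ≥ 4, and the coloring below uses 4 colors, so χ(G) = 4.
A valid 4-coloring: color 1: [6, 7]; color 2: [3, 5]; color 3: [4, 8]; color 4: [9, 10].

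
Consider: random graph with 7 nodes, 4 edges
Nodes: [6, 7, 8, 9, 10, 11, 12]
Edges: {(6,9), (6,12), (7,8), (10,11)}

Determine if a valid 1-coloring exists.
No, G is not 1-colorable

Edge (6,9) forces its endpoints to differ, so 1 color is not enough.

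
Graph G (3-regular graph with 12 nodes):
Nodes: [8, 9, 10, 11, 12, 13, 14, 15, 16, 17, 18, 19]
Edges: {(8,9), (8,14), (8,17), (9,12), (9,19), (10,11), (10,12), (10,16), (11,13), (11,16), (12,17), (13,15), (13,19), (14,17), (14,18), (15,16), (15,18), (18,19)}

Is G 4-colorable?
A valid 4-coloring: color 1: [9, 10, 13, 17, 18]; color 2: [11, 12, 14, 15, 19]; color 3: [8, 16].
(χ(G) = 3 ≤ 4.)

Yes, G is 4-colorable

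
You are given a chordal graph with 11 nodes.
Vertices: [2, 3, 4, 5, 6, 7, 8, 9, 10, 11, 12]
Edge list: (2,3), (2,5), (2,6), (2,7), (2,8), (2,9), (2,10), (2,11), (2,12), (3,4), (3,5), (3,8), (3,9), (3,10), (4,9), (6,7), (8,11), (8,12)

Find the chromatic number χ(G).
Clique number ω(G) = 3 (lower bound: χ ≥ ω).
The clique on [2, 3, 8] has size 3, forcing χ ≥ 3, and the coloring below uses 3 colors, so χ(G) = 3.
A valid 3-coloring: color 1: [2, 4]; color 2: [3, 7, 11, 12]; color 3: [5, 6, 8, 9, 10].

χ(G) = 3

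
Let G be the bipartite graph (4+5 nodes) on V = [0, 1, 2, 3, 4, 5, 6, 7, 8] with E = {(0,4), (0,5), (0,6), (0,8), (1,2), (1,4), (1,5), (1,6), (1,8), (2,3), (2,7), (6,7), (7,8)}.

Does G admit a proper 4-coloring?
Yes, G is 4-colorable

A valid 4-coloring: color 1: [0, 1, 3, 7]; color 2: [2, 4, 5, 6, 8].
(χ(G) = 2 ≤ 4.)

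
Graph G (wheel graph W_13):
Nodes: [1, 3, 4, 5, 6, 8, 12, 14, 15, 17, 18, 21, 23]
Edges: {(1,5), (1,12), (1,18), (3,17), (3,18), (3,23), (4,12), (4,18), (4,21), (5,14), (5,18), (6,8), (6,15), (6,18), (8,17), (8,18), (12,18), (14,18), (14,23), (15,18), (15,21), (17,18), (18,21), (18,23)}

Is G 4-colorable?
Yes, G is 4-colorable

A valid 4-coloring: color 1: [18]; color 2: [1, 3, 4, 8, 14, 15]; color 3: [5, 6, 12, 17, 21, 23].
(χ(G) = 3 ≤ 4.)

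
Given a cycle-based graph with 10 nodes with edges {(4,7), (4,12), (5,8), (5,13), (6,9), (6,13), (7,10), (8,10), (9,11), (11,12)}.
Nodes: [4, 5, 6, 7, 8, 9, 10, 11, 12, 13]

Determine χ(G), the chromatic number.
Clique number ω(G) = 2 (lower bound: χ ≥ ω).
The graph is bipartite (no odd cycle), so 2 colors suffice: χ(G) = 2.
A valid 2-coloring: color 1: [4, 5, 6, 10, 11]; color 2: [7, 8, 9, 12, 13].

χ(G) = 2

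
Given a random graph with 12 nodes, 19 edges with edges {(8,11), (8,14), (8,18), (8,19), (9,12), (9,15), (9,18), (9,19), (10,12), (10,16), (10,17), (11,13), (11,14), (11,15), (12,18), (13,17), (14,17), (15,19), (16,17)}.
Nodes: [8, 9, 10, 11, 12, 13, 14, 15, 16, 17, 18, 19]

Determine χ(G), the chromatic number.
Clique number ω(G) = 3 (lower bound: χ ≥ ω).
The clique on [8, 11, 14] has size 3, forcing χ ≥ 3, and the coloring below uses 3 colors, so χ(G) = 3.
A valid 3-coloring: color 1: [8, 12, 15, 17]; color 2: [9, 10, 11]; color 3: [13, 14, 16, 18, 19].

χ(G) = 3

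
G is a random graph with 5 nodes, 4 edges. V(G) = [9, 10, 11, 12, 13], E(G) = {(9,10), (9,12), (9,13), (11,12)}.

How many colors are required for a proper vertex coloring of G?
χ(G) = 2

Clique number ω(G) = 2 (lower bound: χ ≥ ω).
The graph is bipartite (no odd cycle), so 2 colors suffice: χ(G) = 2.
A valid 2-coloring: color 1: [9, 11]; color 2: [10, 12, 13].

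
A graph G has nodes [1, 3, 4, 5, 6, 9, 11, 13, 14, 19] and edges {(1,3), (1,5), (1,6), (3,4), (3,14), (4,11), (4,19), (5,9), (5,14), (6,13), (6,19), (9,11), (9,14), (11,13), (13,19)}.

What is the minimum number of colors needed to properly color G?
Clique number ω(G) = 3 (lower bound: χ ≥ ω).
The clique on [5, 9, 14] has size 3, forcing χ ≥ 3, and the coloring below uses 3 colors, so χ(G) = 3.
A valid 3-coloring: color 1: [3, 5, 11, 19]; color 2: [1, 4, 9, 13]; color 3: [6, 14].

χ(G) = 3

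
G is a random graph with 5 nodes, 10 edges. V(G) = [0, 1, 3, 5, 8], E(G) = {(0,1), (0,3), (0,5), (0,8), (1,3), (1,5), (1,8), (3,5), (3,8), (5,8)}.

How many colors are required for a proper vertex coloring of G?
χ(G) = 5

Clique number ω(G) = 5 (lower bound: χ ≥ ω).
The clique on [0, 1, 3, 5, 8] has size 5, forcing χ ≥ 5, and the coloring below uses 5 colors, so χ(G) = 5.
A valid 5-coloring: color 1: [3]; color 2: [8]; color 3: [5]; color 4: [0]; color 5: [1].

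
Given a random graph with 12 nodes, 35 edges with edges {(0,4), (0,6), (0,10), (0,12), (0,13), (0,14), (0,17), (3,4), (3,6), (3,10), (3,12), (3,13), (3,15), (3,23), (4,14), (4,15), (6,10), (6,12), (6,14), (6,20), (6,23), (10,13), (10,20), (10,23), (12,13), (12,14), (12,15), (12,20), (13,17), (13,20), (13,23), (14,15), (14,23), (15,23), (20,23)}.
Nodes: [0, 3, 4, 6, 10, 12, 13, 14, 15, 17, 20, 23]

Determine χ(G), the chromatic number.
χ(G) = 4

Clique number ω(G) = 4 (lower bound: χ ≥ ω).
The clique on [0, 6, 12, 14] has size 4, forcing χ ≥ 4, and the coloring below uses 4 colors, so χ(G) = 4.
A valid 4-coloring: color 1: [3, 14, 17, 20]; color 2: [6, 13, 15]; color 3: [0, 23]; color 4: [4, 10, 12].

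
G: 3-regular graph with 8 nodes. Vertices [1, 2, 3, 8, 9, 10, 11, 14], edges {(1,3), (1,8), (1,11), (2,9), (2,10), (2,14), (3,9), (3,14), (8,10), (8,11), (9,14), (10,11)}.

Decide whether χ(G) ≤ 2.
The clique on vertices [1, 8, 11] has size 3 > 2, so it alone needs 3 colors.

No, G is not 2-colorable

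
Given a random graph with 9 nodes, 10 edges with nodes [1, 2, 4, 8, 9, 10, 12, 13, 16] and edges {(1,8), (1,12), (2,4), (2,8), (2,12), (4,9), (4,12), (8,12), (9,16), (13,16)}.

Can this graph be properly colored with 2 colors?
The clique on vertices [1, 8, 12] has size 3 > 2, so it alone needs 3 colors.

No, G is not 2-colorable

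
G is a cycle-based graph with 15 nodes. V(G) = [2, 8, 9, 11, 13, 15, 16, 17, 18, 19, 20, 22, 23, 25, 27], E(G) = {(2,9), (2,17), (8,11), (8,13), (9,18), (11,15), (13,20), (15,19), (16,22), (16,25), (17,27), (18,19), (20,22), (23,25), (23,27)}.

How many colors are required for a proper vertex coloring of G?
Clique number ω(G) = 2 (lower bound: χ ≥ ω).
Odd cycle [18, 19, 15, 11, 8, 13, 20, 22, 16, 25, 23, 27, 17, 2, 9] needs 3 colors (χ ≥ 3).
The coloring below uses 3 colors, so χ(G) = 3.
A valid 3-coloring: color 1: [2, 8, 15, 16, 18, 20, 23]; color 2: [9, 11, 13, 19, 22, 25, 27]; color 3: [17].

χ(G) = 3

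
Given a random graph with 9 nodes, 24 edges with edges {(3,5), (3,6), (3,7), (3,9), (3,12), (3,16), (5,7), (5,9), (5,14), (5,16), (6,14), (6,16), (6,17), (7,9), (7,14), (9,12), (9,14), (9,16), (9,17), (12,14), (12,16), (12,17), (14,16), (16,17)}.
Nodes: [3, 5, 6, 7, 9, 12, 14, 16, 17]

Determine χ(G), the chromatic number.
Clique number ω(G) = 4 (lower bound: χ ≥ ω).
The clique on [9, 12, 16, 17] has size 4, forcing χ ≥ 4, and the coloring below uses 4 colors, so χ(G) = 4.
A valid 4-coloring: color 1: [6, 9]; color 2: [7, 16]; color 3: [3, 14, 17]; color 4: [5, 12].

χ(G) = 4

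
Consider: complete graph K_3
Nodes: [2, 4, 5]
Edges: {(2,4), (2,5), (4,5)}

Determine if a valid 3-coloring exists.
Yes, G is 3-colorable

A valid 3-coloring: color 1: [5]; color 2: [4]; color 3: [2].
(χ(G) = 3 ≤ 3.)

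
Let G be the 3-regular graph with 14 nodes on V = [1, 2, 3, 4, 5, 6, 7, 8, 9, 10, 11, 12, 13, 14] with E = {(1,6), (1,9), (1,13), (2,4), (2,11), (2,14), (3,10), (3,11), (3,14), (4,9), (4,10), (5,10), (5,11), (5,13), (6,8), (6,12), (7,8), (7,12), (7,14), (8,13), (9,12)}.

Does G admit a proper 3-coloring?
Yes, G is 3-colorable

A valid 3-coloring: color 1: [1, 4, 5, 8, 12, 14]; color 2: [6, 7, 9, 10, 11, 13]; color 3: [2, 3].
(χ(G) = 3 ≤ 3.)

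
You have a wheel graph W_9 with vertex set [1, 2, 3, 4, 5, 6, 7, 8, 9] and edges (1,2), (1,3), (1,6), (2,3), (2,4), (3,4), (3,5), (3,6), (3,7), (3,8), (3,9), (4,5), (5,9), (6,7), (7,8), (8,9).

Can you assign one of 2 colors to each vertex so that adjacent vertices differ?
The clique on vertices [1, 2, 3] has size 3 > 2, so it alone needs 3 colors.

No, G is not 2-colorable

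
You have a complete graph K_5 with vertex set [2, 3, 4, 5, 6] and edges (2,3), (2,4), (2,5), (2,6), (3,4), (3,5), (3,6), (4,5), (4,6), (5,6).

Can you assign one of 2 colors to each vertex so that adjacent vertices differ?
No, G is not 2-colorable

The clique on vertices [2, 3, 4, 5, 6] has size 5 > 2, so it alone needs 5 colors.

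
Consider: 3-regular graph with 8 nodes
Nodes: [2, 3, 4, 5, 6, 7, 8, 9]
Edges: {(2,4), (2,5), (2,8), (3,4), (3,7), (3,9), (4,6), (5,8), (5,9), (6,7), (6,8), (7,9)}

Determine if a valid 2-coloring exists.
The clique on vertices [2, 5, 8] has size 3 > 2, so it alone needs 3 colors.

No, G is not 2-colorable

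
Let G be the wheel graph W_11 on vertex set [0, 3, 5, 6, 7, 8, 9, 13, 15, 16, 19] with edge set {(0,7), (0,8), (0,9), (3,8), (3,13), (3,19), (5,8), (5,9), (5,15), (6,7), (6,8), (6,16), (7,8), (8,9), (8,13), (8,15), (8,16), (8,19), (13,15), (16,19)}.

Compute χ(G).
Clique number ω(G) = 3 (lower bound: χ ≥ ω).
The clique on [0, 8, 9] has size 3, forcing χ ≥ 3, and the coloring below uses 3 colors, so χ(G) = 3.
A valid 3-coloring: color 1: [8]; color 2: [0, 5, 6, 13, 19]; color 3: [3, 7, 9, 15, 16].

χ(G) = 3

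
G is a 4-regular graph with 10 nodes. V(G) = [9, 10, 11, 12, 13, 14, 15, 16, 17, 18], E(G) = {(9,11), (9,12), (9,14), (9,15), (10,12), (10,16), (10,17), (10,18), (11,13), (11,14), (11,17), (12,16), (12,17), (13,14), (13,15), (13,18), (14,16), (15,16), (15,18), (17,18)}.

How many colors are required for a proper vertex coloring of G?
Clique number ω(G) = 3 (lower bound: χ ≥ ω).
The clique on [9, 11, 14] has size 3, forcing χ ≥ 3, and the coloring below uses 3 colors, so χ(G) = 3.
A valid 3-coloring: color 1: [9, 13, 16, 17]; color 2: [11, 12, 18]; color 3: [10, 14, 15].

χ(G) = 3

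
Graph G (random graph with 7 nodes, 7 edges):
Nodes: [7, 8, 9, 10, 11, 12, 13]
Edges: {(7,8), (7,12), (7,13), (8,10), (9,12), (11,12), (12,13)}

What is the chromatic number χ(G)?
Clique number ω(G) = 3 (lower bound: χ ≥ ω).
The clique on [7, 12, 13] has size 3, forcing χ ≥ 3, and the coloring below uses 3 colors, so χ(G) = 3.
A valid 3-coloring: color 1: [8, 12]; color 2: [7, 9, 10, 11]; color 3: [13].

χ(G) = 3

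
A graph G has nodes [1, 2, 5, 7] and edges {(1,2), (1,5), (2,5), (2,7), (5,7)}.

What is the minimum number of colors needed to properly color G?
χ(G) = 3

Clique number ω(G) = 3 (lower bound: χ ≥ ω).
The clique on [1, 2, 5] has size 3, forcing χ ≥ 3, and the coloring below uses 3 colors, so χ(G) = 3.
A valid 3-coloring: color 1: [5]; color 2: [2]; color 3: [1, 7].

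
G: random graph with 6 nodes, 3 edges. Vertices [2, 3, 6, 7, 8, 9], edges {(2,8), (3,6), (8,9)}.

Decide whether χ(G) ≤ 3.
Yes, G is 3-colorable

A valid 3-coloring: color 1: [3, 7, 8]; color 2: [2, 6, 9].
(χ(G) = 2 ≤ 3.)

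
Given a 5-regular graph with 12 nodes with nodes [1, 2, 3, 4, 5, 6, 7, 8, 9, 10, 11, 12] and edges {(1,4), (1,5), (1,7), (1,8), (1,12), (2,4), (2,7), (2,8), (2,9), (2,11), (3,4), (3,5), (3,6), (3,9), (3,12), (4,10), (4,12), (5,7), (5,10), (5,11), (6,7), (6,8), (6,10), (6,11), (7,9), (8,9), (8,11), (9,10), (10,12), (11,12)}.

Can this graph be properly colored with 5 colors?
A valid 5-coloring: color 1: [1, 2, 6]; color 2: [3, 7, 8, 10]; color 3: [4, 9, 11]; color 4: [5, 12].
(χ(G) = 4 ≤ 5.)

Yes, G is 5-colorable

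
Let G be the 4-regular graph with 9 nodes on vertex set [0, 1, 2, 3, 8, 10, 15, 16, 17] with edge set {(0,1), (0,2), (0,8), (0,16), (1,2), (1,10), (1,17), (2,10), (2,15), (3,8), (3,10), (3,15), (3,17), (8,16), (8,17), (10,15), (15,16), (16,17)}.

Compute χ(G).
χ(G) = 3

Clique number ω(G) = 3 (lower bound: χ ≥ ω).
The clique on [0, 8, 16] has size 3, forcing χ ≥ 3, and the coloring below uses 3 colors, so χ(G) = 3.
A valid 3-coloring: color 1: [0, 10, 17]; color 2: [1, 8, 15]; color 3: [2, 3, 16].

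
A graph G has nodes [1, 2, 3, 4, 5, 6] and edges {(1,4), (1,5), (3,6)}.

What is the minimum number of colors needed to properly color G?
Clique number ω(G) = 2 (lower bound: χ ≥ ω).
The graph is bipartite (no odd cycle), so 2 colors suffice: χ(G) = 2.
A valid 2-coloring: color 1: [1, 2, 3]; color 2: [4, 5, 6].

χ(G) = 2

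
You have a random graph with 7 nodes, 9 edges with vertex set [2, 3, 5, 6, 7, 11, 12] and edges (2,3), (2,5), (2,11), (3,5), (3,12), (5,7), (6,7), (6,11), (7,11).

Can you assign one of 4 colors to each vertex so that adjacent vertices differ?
Yes, G is 4-colorable

A valid 4-coloring: color 1: [3, 11]; color 2: [2, 7, 12]; color 3: [5, 6].
(χ(G) = 3 ≤ 4.)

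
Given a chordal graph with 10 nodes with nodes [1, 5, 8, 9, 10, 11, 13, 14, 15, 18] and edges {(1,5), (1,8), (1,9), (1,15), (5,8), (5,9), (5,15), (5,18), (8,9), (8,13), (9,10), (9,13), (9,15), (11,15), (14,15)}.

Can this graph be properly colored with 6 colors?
A valid 6-coloring: color 1: [9, 11, 14, 18]; color 2: [5, 10, 13]; color 3: [8, 15]; color 4: [1].
(χ(G) = 4 ≤ 6.)

Yes, G is 6-colorable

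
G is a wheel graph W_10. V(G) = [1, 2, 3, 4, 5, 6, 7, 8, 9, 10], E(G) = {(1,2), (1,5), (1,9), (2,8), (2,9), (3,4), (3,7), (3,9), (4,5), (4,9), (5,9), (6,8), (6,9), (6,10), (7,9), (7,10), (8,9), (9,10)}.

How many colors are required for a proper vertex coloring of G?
χ(G) = 4

Clique number ω(G) = 3 (lower bound: χ ≥ ω).
Odd cycle [3, 4, 5, 1, 2, 8, 6, 10, 7] needs 3 colors (χ ≥ 3).
Vertex 9 is adjacent to every vertex of [1, 2, 3, 4, 5, 6, 7, 8, 10], which already need 3 colors among themselves, so 9 needs a new color (χ ≥ 4).
The coloring below uses 4 colors, so χ(G) = 4.
A valid 4-coloring: color 1: [9]; color 2: [2, 3, 5, 10]; color 3: [1, 4, 7, 8]; color 4: [6].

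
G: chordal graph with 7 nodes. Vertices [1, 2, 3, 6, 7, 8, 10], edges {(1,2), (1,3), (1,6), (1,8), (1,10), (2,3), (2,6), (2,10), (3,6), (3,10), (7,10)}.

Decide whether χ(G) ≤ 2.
No, G is not 2-colorable

The clique on vertices [1, 2, 3, 10] has size 4 > 2, so it alone needs 4 colors.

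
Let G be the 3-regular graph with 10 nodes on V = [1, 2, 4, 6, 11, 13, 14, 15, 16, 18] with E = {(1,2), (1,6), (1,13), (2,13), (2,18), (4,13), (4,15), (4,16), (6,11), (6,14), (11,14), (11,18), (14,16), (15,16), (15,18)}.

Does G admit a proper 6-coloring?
Yes, G is 6-colorable

A valid 6-coloring: color 1: [1, 11, 15]; color 2: [2, 6, 16]; color 3: [13, 14, 18]; color 4: [4].
(χ(G) = 3 ≤ 6.)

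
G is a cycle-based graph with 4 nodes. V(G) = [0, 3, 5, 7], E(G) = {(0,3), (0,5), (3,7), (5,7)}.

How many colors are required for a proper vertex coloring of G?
χ(G) = 2

Clique number ω(G) = 2 (lower bound: χ ≥ ω).
The graph is bipartite (no odd cycle), so 2 colors suffice: χ(G) = 2.
A valid 2-coloring: color 1: [3, 5]; color 2: [0, 7].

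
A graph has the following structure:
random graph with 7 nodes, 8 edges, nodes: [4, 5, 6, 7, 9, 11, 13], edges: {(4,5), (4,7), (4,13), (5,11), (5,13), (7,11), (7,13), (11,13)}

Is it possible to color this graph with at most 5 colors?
A valid 5-coloring: color 1: [6, 9, 13]; color 2: [4, 11]; color 3: [5, 7].
(χ(G) = 3 ≤ 5.)

Yes, G is 5-colorable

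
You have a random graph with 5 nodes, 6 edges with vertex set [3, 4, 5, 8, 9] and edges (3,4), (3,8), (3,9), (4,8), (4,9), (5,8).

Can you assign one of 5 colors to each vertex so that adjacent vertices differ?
Yes, G is 5-colorable

A valid 5-coloring: color 1: [4, 5]; color 2: [3]; color 3: [8, 9].
(χ(G) = 3 ≤ 5.)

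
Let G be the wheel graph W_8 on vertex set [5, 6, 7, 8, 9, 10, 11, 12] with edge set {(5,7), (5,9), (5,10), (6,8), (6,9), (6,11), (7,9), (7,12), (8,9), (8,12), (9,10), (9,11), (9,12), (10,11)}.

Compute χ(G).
χ(G) = 4

Clique number ω(G) = 3 (lower bound: χ ≥ ω).
Odd cycle [11, 10, 5, 7, 12, 8, 6] needs 3 colors (χ ≥ 3).
Vertex 9 is adjacent to every vertex of [5, 6, 7, 8, 10, 11, 12], which already need 3 colors among themselves, so 9 needs a new color (χ ≥ 4).
The coloring below uses 4 colors, so χ(G) = 4.
A valid 4-coloring: color 1: [9]; color 2: [5, 8, 11]; color 3: [6, 7, 10]; color 4: [12].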